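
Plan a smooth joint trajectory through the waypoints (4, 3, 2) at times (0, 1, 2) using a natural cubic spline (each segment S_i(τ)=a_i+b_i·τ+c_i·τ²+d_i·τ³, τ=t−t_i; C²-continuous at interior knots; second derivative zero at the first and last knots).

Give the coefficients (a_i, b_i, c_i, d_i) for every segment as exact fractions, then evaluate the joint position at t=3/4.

Δ: Δ0=-1, Δ1=-1
row 1: diag=4, rhs=0; c'=1/4, d'=0
back: M1=0
M: M0=0, M1=0, M2=0
seg 0: a=4, c=M0/2=0, d=(M1−M0)/(6·1)=0, b=Δ0−h0·(2M0+M1)/6=-1
seg 1: a=3, c=M1/2=0, d=(M2−M1)/(6·1)=0, b=Δ1−h1·(2M1+M2)/6=-1
t_q=3/4 → seg 0, τ=3/4; S=4+-1·τ+0·τ²+0·τ³=13/4

  seg 0: a=4 b=-1 c=0 d=0
  seg 1: a=3 b=-1 c=0 d=0
S(3/4) = 13/4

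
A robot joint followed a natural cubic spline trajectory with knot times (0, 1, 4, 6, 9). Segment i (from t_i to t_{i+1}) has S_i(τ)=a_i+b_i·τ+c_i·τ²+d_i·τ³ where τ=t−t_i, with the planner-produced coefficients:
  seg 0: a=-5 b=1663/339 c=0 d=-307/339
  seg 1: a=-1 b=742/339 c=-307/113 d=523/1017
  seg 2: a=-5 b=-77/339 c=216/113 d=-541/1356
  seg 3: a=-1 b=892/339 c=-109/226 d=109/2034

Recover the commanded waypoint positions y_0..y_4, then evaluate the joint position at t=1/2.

y_0 = S_0(0) = a_0 = -5
y_1 = S_1(0) = a_1 = -1
y_2 = S_2(0) = a_2 = -5
y_3 = S_3(0) = a_3 = -1
y_4 = S_3(3) = 4
t_q=1/2 is in segment 0 (τ=1/2); S_0(τ)=-2405/904

y_0=-5 y_1=-1 y_2=-5 y_3=-1 y_4=4
S(1/2) = -2405/904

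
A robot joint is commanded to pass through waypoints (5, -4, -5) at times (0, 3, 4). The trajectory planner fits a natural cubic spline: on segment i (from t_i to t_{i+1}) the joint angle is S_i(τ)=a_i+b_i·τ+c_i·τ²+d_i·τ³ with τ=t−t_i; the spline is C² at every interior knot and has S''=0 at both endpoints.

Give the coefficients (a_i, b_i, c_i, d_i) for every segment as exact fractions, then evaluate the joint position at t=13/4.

  seg 0: a=5 b=-15/4 c=0 d=1/12
  seg 1: a=-4 b=-3/2 c=3/4 d=-1/4
S(13/4) = -1109/256

Δ: Δ0=-3, Δ1=-1
row 1: diag=8, rhs=12; c'=1/8, d'=3/2
back: M1=3/2
M: M0=0, M1=3/2, M2=0
seg 0: a=5, c=M0/2=0, d=(M1−M0)/(6·3)=1/12, b=Δ0−h0·(2M0+M1)/6=-15/4
seg 1: a=-4, c=M1/2=3/4, d=(M2−M1)/(6·1)=-1/4, b=Δ1−h1·(2M1+M2)/6=-3/2
t_q=13/4 → seg 1, τ=1/4; S=-4+-3/2·τ+3/4·τ²+-1/4·τ³=-1109/256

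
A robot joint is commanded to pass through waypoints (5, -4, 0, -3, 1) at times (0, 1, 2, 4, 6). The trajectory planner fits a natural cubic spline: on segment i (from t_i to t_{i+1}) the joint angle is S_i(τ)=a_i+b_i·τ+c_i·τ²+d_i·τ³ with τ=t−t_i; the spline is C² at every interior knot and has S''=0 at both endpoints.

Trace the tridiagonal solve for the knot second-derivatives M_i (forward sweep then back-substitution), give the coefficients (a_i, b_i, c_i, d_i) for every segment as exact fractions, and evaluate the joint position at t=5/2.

Δ: Δ0=-9, Δ1=4, Δ2=-3/2, Δ3=2
row 1: diag=4, rhs=78; c'=1/4, d'=39/2
row 2: denom=6−1·1/4=23/4; d'=(-33−1·39/2)/(23/4)=-210/23
row 3: denom=8−2·8/23=168/23; d'=(21−2·-210/23)/(168/23)=43/8
back: M3=43/8
back: M2=-210/23−8/23·43/8=-11
back: M1=39/2−1/4·-11=89/4
M: M0=0, M1=89/4, M2=-11, M3=43/8, M4=0
seg 0: a=5, c=M0/2=0, d=(M1−M0)/(6·1)=89/24, b=Δ0−h0·(2M0+M1)/6=-305/24
seg 1: a=-4, c=M1/2=89/8, d=(M2−M1)/(6·1)=-133/24, b=Δ1−h1·(2M1+M2)/6=-19/12
seg 2: a=0, c=M2/2=-11/2, d=(M3−M2)/(6·2)=131/96, b=Δ2−h2·(2M2+M3)/6=97/24
seg 3: a=-3, c=M3/2=43/16, d=(M4−M3)/(6·2)=-43/96, b=Δ3−h3·(2M3+M4)/6=-19/12
t_q=5/2 → seg 2, τ=1/2; S=0+97/24·τ+-11/2·τ²+131/96·τ³=209/256

  seg 0: a=5 b=-305/24 c=0 d=89/24
  seg 1: a=-4 b=-19/12 c=89/8 d=-133/24
  seg 2: a=0 b=97/24 c=-11/2 d=131/96
  seg 3: a=-3 b=-19/12 c=43/16 d=-43/96
S(5/2) = 209/256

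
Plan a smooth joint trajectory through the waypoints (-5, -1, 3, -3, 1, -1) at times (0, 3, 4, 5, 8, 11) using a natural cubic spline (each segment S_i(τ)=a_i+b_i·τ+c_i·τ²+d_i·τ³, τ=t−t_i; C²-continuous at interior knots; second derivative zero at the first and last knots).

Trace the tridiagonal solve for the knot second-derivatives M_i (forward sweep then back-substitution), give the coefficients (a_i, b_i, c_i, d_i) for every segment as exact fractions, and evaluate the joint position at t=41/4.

  seg 0: a=-5 b=-704/867 c=0 d=620/2601
  seg 1: a=-1 b=4876/867 c=620/289 d=-3268/867
  seg 2: a=3 b=-1208/867 c=-2648/289 d=3950/867
  seg 3: a=-3 b=-5246/867 c=1302/289 d=-1772/2601
  seg 4: a=1 b=2242/867 c=-470/289 d=470/2601
S(41/4) = 5951/9248

Δ: Δ0=4/3, Δ1=4, Δ2=-6, Δ3=4/3, Δ4=-2/3
row 1: diag=8, rhs=16; c'=1/8, d'=2
row 2: denom=4−1·1/8=31/8; d'=(-60−1·2)/(31/8)=-16
row 3: denom=8−1·8/31=240/31; d'=(44−1·-16)/(240/31)=31/4
row 4: denom=12−3·31/80=867/80; d'=(-12−3·31/4)/(867/80)=-940/289
back: M4=-940/289
back: M3=31/4−31/80·-940/289=2604/289
back: M2=-16−8/31·2604/289=-5296/289
back: M1=2−1/8·-5296/289=1240/289
M: M0=0, M1=1240/289, M2=-5296/289, M3=2604/289, M4=-940/289, M5=0
seg 0: a=-5, c=M0/2=0, d=(M1−M0)/(6·3)=620/2601, b=Δ0−h0·(2M0+M1)/6=-704/867
seg 1: a=-1, c=M1/2=620/289, d=(M2−M1)/(6·1)=-3268/867, b=Δ1−h1·(2M1+M2)/6=4876/867
seg 2: a=3, c=M2/2=-2648/289, d=(M3−M2)/(6·1)=3950/867, b=Δ2−h2·(2M2+M3)/6=-1208/867
seg 3: a=-3, c=M3/2=1302/289, d=(M4−M3)/(6·3)=-1772/2601, b=Δ3−h3·(2M3+M4)/6=-5246/867
seg 4: a=1, c=M4/2=-470/289, d=(M5−M4)/(6·3)=470/2601, b=Δ4−h4·(2M4+M5)/6=2242/867
t_q=41/4 → seg 4, τ=9/4; S=1+2242/867·τ+-470/289·τ²+470/2601·τ³=5951/9248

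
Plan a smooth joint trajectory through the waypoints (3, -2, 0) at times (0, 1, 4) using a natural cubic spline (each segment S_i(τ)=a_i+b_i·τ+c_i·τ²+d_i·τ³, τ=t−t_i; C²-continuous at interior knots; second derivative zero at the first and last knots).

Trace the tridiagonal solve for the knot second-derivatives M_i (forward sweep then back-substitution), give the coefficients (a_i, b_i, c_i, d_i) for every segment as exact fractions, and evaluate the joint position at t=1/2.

Δ: Δ0=-5, Δ1=2/3
row 1: diag=8, rhs=34; c'=3/8, d'=17/4
back: M1=17/4
M: M0=0, M1=17/4, M2=0
seg 0: a=3, c=M0/2=0, d=(M1−M0)/(6·1)=17/24, b=Δ0−h0·(2M0+M1)/6=-137/24
seg 1: a=-2, c=M1/2=17/8, d=(M2−M1)/(6·3)=-17/72, b=Δ1−h1·(2M1+M2)/6=-43/12
t_q=1/2 → seg 0, τ=1/2; S=3+-137/24·τ+0·τ²+17/24·τ³=15/64

  seg 0: a=3 b=-137/24 c=0 d=17/24
  seg 1: a=-2 b=-43/12 c=17/8 d=-17/72
S(1/2) = 15/64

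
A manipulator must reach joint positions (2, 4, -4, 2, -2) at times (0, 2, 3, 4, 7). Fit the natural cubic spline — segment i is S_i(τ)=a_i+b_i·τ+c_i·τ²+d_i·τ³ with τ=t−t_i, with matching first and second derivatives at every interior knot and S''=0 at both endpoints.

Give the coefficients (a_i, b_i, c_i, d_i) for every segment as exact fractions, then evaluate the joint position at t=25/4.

  seg 0: a=2 b=1462/267 c=0 d=-1195/1068
  seg 1: a=4 b=-2123/267 c=-1195/178 d=3559/534
  seg 2: a=-4 b=-739/534 c=1182/89 d=-3149/534
  seg 3: a=2 b=1999/267 c=-785/178 d=785/1602
S(25/4) = 23933/11392

Δ: Δ0=1, Δ1=-8, Δ2=6, Δ3=-4/3
row 1: diag=6, rhs=-54; c'=1/6, d'=-9
row 2: denom=4−1·1/6=23/6; d'=(84−1·-9)/(23/6)=558/23
row 3: denom=8−1·6/23=178/23; d'=(-44−1·558/23)/(178/23)=-785/89
back: M3=-785/89
back: M2=558/23−6/23·-785/89=2364/89
back: M1=-9−1/6·2364/89=-1195/89
M: M0=0, M1=-1195/89, M2=2364/89, M3=-785/89, M4=0
seg 0: a=2, c=M0/2=0, d=(M1−M0)/(6·2)=-1195/1068, b=Δ0−h0·(2M0+M1)/6=1462/267
seg 1: a=4, c=M1/2=-1195/178, d=(M2−M1)/(6·1)=3559/534, b=Δ1−h1·(2M1+M2)/6=-2123/267
seg 2: a=-4, c=M2/2=1182/89, d=(M3−M2)/(6·1)=-3149/534, b=Δ2−h2·(2M2+M3)/6=-739/534
seg 3: a=2, c=M3/2=-785/178, d=(M4−M3)/(6·3)=785/1602, b=Δ3−h3·(2M3+M4)/6=1999/267
t_q=25/4 → seg 3, τ=9/4; S=2+1999/267·τ+-785/178·τ²+785/1602·τ³=23933/11392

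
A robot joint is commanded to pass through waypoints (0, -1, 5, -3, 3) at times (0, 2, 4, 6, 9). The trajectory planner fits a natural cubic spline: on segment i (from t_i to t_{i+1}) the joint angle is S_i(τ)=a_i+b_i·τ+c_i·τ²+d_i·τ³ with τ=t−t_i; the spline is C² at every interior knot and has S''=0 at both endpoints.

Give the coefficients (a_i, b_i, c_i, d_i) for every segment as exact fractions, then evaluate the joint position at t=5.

Δ: Δ0=-1/2, Δ1=3, Δ2=-4, Δ3=2
row 1: diag=8, rhs=21; c'=1/4, d'=21/8
row 2: denom=8−2·1/4=15/2; d'=(-42−2·21/8)/(15/2)=-63/10
row 3: denom=10−2·4/15=142/15; d'=(36−2·-63/10)/(142/15)=729/142
back: M3=729/142
back: M2=-63/10−4/15·729/142=-1089/142
back: M1=21/8−1/4·-1089/142=645/142
M: M0=0, M1=645/142, M2=-1089/142, M3=729/142, M4=0
seg 0: a=0, c=M0/2=0, d=(M1−M0)/(6·2)=215/568, b=Δ0−h0·(2M0+M1)/6=-143/71
seg 1: a=-1, c=M1/2=645/284, d=(M2−M1)/(6·2)=-289/284, b=Δ1−h1·(2M1+M2)/6=359/142
seg 2: a=5, c=M2/2=-1089/284, d=(M3−M2)/(6·2)=303/284, b=Δ2−h2·(2M2+M3)/6=-85/142
seg 3: a=-3, c=M3/2=729/284, d=(M4−M3)/(6·3)=-81/284, b=Δ3−h3·(2M3+M4)/6=-445/142
t_q=5 → seg 2, τ=1; S=5+-85/142·τ+-1089/284·τ²+303/284·τ³=116/71

  seg 0: a=0 b=-143/71 c=0 d=215/568
  seg 1: a=-1 b=359/142 c=645/284 d=-289/284
  seg 2: a=5 b=-85/142 c=-1089/284 d=303/284
  seg 3: a=-3 b=-445/142 c=729/284 d=-81/284
S(5) = 116/71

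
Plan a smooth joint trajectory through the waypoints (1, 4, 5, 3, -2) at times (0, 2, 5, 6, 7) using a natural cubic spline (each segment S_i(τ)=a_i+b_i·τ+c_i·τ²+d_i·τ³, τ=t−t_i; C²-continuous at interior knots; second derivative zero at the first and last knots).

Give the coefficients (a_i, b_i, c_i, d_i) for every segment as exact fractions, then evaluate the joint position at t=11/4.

  seg 0: a=1 b=668/411 c=0 d=-103/3288
  seg 1: a=4 b=1027/822 c=-103/548 d=-193/4932
  seg 2: a=5 b=-1537/1644 c=-74/137 d=-863/1644
  seg 3: a=3 b=-2951/822 c=-1159/548 d=1159/1644
S(11/4) = 168865/35072

Δ: Δ0=3/2, Δ1=1/3, Δ2=-2, Δ3=-5
row 1: diag=10, rhs=-7; c'=3/10, d'=-7/10
row 2: denom=8−3·3/10=71/10; d'=(-14−3·-7/10)/(71/10)=-119/71
row 3: denom=4−1·10/71=274/71; d'=(-18−1·-119/71)/(274/71)=-1159/274
back: M3=-1159/274
back: M2=-119/71−10/71·-1159/274=-148/137
back: M1=-7/10−3/10·-148/137=-103/274
M: M0=0, M1=-103/274, M2=-148/137, M3=-1159/274, M4=0
seg 0: a=1, c=M0/2=0, d=(M1−M0)/(6·2)=-103/3288, b=Δ0−h0·(2M0+M1)/6=668/411
seg 1: a=4, c=M1/2=-103/548, d=(M2−M1)/(6·3)=-193/4932, b=Δ1−h1·(2M1+M2)/6=1027/822
seg 2: a=5, c=M2/2=-74/137, d=(M3−M2)/(6·1)=-863/1644, b=Δ2−h2·(2M2+M3)/6=-1537/1644
seg 3: a=3, c=M3/2=-1159/548, d=(M4−M3)/(6·1)=1159/1644, b=Δ3−h3·(2M3+M4)/6=-2951/822
t_q=11/4 → seg 1, τ=3/4; S=4+1027/822·τ+-103/548·τ²+-193/4932·τ³=168865/35072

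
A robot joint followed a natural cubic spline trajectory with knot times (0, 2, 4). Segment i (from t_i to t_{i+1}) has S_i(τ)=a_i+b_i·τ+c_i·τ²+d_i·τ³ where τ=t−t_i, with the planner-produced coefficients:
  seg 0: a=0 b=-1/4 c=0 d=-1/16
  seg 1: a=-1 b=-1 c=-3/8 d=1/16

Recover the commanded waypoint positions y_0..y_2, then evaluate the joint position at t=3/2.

y_0=0 y_1=-1 y_2=-4
S(3/2) = -75/128

y_0 = S_0(0) = a_0 = 0
y_1 = S_1(0) = a_1 = -1
y_2 = S_1(2) = -4
t_q=3/2 is in segment 0 (τ=3/2); S_0(τ)=-75/128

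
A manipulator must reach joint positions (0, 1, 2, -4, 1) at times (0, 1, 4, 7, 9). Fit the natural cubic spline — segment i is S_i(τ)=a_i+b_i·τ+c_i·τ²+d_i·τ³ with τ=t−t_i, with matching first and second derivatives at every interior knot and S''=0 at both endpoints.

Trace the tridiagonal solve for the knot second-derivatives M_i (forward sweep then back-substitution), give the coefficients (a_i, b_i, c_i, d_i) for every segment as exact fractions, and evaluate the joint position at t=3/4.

Δ: Δ0=1, Δ1=1/3, Δ2=-2, Δ3=5/2
row 1: diag=8, rhs=-4; c'=3/8, d'=-1/2
row 2: denom=12−3·3/8=87/8; d'=(-14−3·-1/2)/(87/8)=-100/87
row 3: denom=10−3·8/29=266/29; d'=(27−3·-100/87)/(266/29)=883/266
back: M3=883/266
back: M2=-100/87−8/29·883/266=-824/399
back: M1=-1/2−3/8·-824/399=73/266
M: M0=0, M1=73/266, M2=-824/399, M3=883/266, M4=0
seg 0: a=0, c=M0/2=0, d=(M1−M0)/(6·1)=73/1596, b=Δ0−h0·(2M0+M1)/6=1523/1596
seg 1: a=1, c=M1/2=73/532, d=(M2−M1)/(6·3)=-1867/14364, b=Δ1−h1·(2M1+M2)/6=871/798
seg 2: a=2, c=M2/2=-412/399, d=(M3−M2)/(6·3)=4297/14364, b=Δ2−h2·(2M2+M3)/6=-2545/1596
seg 3: a=-4, c=M3/2=883/532, d=(M4−M3)/(6·2)=-883/3192, b=Δ3−h3·(2M3+M4)/6=229/798
t_q=3/4 → seg 0, τ=3/4; S=0+1523/1596·τ+0·τ²+73/1596·τ³=3575/4864

  seg 0: a=0 b=1523/1596 c=0 d=73/1596
  seg 1: a=1 b=871/798 c=73/532 d=-1867/14364
  seg 2: a=2 b=-2545/1596 c=-412/399 d=4297/14364
  seg 3: a=-4 b=229/798 c=883/532 d=-883/3192
S(3/4) = 3575/4864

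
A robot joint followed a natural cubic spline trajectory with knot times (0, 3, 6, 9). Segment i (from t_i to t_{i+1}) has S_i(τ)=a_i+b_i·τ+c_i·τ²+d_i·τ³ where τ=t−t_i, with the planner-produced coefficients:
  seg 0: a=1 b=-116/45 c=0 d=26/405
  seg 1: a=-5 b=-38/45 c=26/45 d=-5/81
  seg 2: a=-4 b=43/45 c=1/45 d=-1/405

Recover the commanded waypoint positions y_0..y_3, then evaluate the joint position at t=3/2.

y_0 = S_0(0) = a_0 = 1
y_1 = S_1(0) = a_1 = -5
y_2 = S_2(0) = a_2 = -4
y_3 = S_2(3) = -1
t_q=3/2 is in segment 0 (τ=3/2); S_0(τ)=-53/20

y_0=1 y_1=-5 y_2=-4 y_3=-1
S(3/2) = -53/20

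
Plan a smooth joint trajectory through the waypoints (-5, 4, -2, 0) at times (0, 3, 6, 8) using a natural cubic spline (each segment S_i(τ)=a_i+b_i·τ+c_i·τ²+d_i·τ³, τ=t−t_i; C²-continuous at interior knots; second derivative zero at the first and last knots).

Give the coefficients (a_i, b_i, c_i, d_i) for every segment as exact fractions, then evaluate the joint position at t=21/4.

Δ: Δ0=3, Δ1=-2, Δ2=1
row 1: diag=12, rhs=-30; c'=1/4, d'=-5/2
row 2: denom=10−3·1/4=37/4; d'=(18−3·-5/2)/(37/4)=102/37
back: M2=102/37
back: M1=-5/2−1/4·102/37=-118/37
M: M0=0, M1=-118/37, M2=102/37, M3=0
seg 0: a=-5, c=M0/2=0, d=(M1−M0)/(6·3)=-59/333, b=Δ0−h0·(2M0+M1)/6=170/37
seg 1: a=4, c=M1/2=-59/37, d=(M2−M1)/(6·3)=110/333, b=Δ1−h1·(2M1+M2)/6=-7/37
seg 2: a=-2, c=M2/2=51/37, d=(M3−M2)/(6·2)=-17/74, b=Δ2−h2·(2M2+M3)/6=-31/37
t_q=21/4 → seg 1, τ=9/4; S=4+-7/37·τ+-59/37·τ²+110/333·τ³=-871/1184

  seg 0: a=-5 b=170/37 c=0 d=-59/333
  seg 1: a=4 b=-7/37 c=-59/37 d=110/333
  seg 2: a=-2 b=-31/37 c=51/37 d=-17/74
S(21/4) = -871/1184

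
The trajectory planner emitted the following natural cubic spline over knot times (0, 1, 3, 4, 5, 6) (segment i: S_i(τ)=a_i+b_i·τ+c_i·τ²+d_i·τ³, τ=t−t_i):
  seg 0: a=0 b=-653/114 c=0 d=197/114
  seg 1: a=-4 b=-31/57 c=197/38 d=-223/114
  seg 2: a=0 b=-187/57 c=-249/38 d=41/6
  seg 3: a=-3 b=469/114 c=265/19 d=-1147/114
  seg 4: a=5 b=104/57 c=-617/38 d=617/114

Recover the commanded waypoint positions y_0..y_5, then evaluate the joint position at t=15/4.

y_0=0 y_1=-4 y_2=0 y_3=-3 y_4=5 y_5=-4
S(15/4) = -7937/2432

y_0 = S_0(0) = a_0 = 0
y_1 = S_1(0) = a_1 = -4
y_2 = S_2(0) = a_2 = 0
y_3 = S_3(0) = a_3 = -3
y_4 = S_4(0) = a_4 = 5
y_5 = S_4(1) = -4
t_q=15/4 is in segment 2 (τ=3/4); S_2(τ)=-7937/2432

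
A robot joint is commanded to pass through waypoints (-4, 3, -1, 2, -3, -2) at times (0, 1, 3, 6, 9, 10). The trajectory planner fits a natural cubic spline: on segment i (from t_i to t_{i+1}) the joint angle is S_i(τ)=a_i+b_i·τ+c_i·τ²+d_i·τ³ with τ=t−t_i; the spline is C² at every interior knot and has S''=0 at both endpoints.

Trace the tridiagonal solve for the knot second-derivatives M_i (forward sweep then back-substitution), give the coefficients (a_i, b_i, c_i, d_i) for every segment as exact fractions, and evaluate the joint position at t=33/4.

  seg 0: a=-4 b=974/111 c=0 d=-197/111
  seg 1: a=3 b=383/111 c=-197/37 d=577/444
  seg 2: a=-1 b=-250/111 c=183/74 d=-25/54
  seg 3: a=2 b=19/222 c=-188/111 d=739/1998
  seg 4: a=-3 b=-10/111 c=121/74 d=-121/222
S(33/4) = -10271/4736

Δ: Δ0=7, Δ1=-2, Δ2=1, Δ3=-5/3, Δ4=1
row 1: diag=6, rhs=-54; c'=1/3, d'=-9
row 2: denom=10−2·1/3=28/3; d'=(18−2·-9)/(28/3)=27/7
row 3: denom=12−3·9/28=309/28; d'=(-16−3·27/7)/(309/28)=-772/309
row 4: denom=8−3·28/103=740/103; d'=(16−3·-772/309)/(740/103)=121/37
back: M4=121/37
back: M3=-772/309−28/103·121/37=-376/111
back: M2=27/7−9/28·-376/111=183/37
back: M1=-9−1/3·183/37=-394/37
M: M0=0, M1=-394/37, M2=183/37, M3=-376/111, M4=121/37, M5=0
seg 0: a=-4, c=M0/2=0, d=(M1−M0)/(6·1)=-197/111, b=Δ0−h0·(2M0+M1)/6=974/111
seg 1: a=3, c=M1/2=-197/37, d=(M2−M1)/(6·2)=577/444, b=Δ1−h1·(2M1+M2)/6=383/111
seg 2: a=-1, c=M2/2=183/74, d=(M3−M2)/(6·3)=-25/54, b=Δ2−h2·(2M2+M3)/6=-250/111
seg 3: a=2, c=M3/2=-188/111, d=(M4−M3)/(6·3)=739/1998, b=Δ3−h3·(2M3+M4)/6=19/222
seg 4: a=-3, c=M4/2=121/74, d=(M5−M4)/(6·1)=-121/222, b=Δ4−h4·(2M4+M5)/6=-10/111
t_q=33/4 → seg 3, τ=9/4; S=2+19/222·τ+-188/111·τ²+739/1998·τ³=-10271/4736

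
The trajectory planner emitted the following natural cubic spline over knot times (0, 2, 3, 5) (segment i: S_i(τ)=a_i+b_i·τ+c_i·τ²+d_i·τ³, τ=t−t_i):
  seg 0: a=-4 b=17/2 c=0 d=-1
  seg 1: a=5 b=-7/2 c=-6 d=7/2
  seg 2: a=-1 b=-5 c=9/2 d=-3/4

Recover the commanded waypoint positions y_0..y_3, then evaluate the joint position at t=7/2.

y_0 = S_0(0) = a_0 = -4
y_1 = S_1(0) = a_1 = 5
y_2 = S_2(0) = a_2 = -1
y_3 = S_2(2) = 1
t_q=7/2 is in segment 2 (τ=1/2); S_2(τ)=-79/32

y_0=-4 y_1=5 y_2=-1 y_3=1
S(7/2) = -79/32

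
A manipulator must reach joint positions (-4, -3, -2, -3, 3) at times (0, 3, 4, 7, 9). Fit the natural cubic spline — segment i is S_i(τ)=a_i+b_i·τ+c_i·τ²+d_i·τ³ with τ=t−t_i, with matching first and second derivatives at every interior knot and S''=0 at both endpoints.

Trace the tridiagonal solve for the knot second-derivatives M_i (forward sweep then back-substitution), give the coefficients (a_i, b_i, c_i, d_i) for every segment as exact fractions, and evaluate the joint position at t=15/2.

Δ: Δ0=1/3, Δ1=1, Δ2=-1/3, Δ3=3
row 1: diag=8, rhs=4; c'=1/8, d'=1/2
row 2: denom=8−1·1/8=63/8; d'=(-8−1·1/2)/(63/8)=-68/63
row 3: denom=10−3·8/21=62/7; d'=(20−3·-68/63)/(62/7)=244/93
back: M3=244/93
back: M2=-68/63−8/21·244/93=-580/279
back: M1=1/2−1/8·-580/279=212/279
M: M0=0, M1=212/279, M2=-580/279, M3=244/93, M4=0
seg 0: a=-4, c=M0/2=0, d=(M1−M0)/(6·3)=106/2511, b=Δ0−h0·(2M0+M1)/6=-13/279
seg 1: a=-3, c=M1/2=106/279, d=(M2−M1)/(6·1)=-44/93, b=Δ1−h1·(2M1+M2)/6=305/279
seg 2: a=-2, c=M2/2=-290/279, d=(M3−M2)/(6·3)=656/2511, b=Δ2−h2·(2M2+M3)/6=121/279
seg 3: a=-3, c=M3/2=122/93, d=(M4−M3)/(6·2)=-61/279, b=Δ3−h3·(2M3+M4)/6=349/279
t_q=15/2 → seg 3, τ=1/2; S=-3+349/279·τ+122/93·τ²+-61/279·τ³=-1543/744

  seg 0: a=-4 b=-13/279 c=0 d=106/2511
  seg 1: a=-3 b=305/279 c=106/279 d=-44/93
  seg 2: a=-2 b=121/279 c=-290/279 d=656/2511
  seg 3: a=-3 b=349/279 c=122/93 d=-61/279
S(15/2) = -1543/744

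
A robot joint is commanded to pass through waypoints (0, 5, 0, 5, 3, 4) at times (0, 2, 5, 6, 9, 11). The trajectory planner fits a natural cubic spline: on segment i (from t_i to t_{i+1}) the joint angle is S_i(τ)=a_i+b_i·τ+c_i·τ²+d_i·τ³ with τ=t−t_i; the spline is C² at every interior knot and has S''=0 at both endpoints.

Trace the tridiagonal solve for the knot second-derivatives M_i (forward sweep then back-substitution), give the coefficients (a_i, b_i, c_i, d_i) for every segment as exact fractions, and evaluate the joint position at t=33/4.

Δ: Δ0=5/2, Δ1=-5/3, Δ2=5, Δ3=-2/3, Δ4=1/2
row 1: diag=10, rhs=-25; c'=3/10, d'=-5/2
row 2: denom=8−3·3/10=71/10; d'=(40−3·-5/2)/(71/10)=475/71
row 3: denom=8−1·10/71=558/71; d'=(-34−1·475/71)/(558/71)=-321/62
row 4: denom=10−3·71/186=549/62; d'=(7−3·-321/62)/(549/62)=1397/549
back: M4=1397/549
back: M3=-321/62−71/186·1397/549=-10127/1647
back: M2=475/71−10/71·-10127/1647=12445/1647
back: M1=-5/2−3/10·12445/1647=-2617/549
M: M0=0, M1=-2617/549, M2=12445/1647, M3=-10127/1647, M4=1397/549, M5=0
seg 0: a=0, c=M0/2=0, d=(M1−M0)/(6·2)=-2617/6588, b=Δ0−h0·(2M0+M1)/6=13469/3294
seg 1: a=5, c=M1/2=-2617/1098, d=(M2−M1)/(6·3)=10148/14823, b=Δ1−h1·(2M1+M2)/6=-2233/3294
seg 2: a=0, c=M2/2=12445/3294, d=(M3−M2)/(6·1)=-418/183, b=Δ2−h2·(2M2+M3)/6=11549/3294
seg 3: a=5, c=M3/2=-10127/3294, d=(M4−M3)/(6·3)=7159/14823, b=Δ3−h3·(2M3+M4)/6=13867/3294
seg 4: a=3, c=M4/2=1397/1098, d=(M5−M4)/(6·2)=-1397/6588, b=Δ4−h4·(2M4+M5)/6=-3941/3294
t_q=33/4 → seg 3, τ=9/4; S=5+13867/3294·τ+-10127/3294·τ²+7159/14823·τ³=51641/11712

  seg 0: a=0 b=13469/3294 c=0 d=-2617/6588
  seg 1: a=5 b=-2233/3294 c=-2617/1098 d=10148/14823
  seg 2: a=0 b=11549/3294 c=12445/3294 d=-418/183
  seg 3: a=5 b=13867/3294 c=-10127/3294 d=7159/14823
  seg 4: a=3 b=-3941/3294 c=1397/1098 d=-1397/6588
S(33/4) = 51641/11712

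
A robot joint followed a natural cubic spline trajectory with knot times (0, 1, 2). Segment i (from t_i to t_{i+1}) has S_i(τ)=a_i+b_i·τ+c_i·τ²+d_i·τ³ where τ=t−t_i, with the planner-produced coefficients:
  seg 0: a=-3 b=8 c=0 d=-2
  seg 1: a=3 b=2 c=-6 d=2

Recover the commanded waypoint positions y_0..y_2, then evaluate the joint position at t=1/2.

y_0=-3 y_1=3 y_2=1
S(1/2) = 3/4

y_0 = S_0(0) = a_0 = -3
y_1 = S_1(0) = a_1 = 3
y_2 = S_1(1) = 1
t_q=1/2 is in segment 0 (τ=1/2); S_0(τ)=3/4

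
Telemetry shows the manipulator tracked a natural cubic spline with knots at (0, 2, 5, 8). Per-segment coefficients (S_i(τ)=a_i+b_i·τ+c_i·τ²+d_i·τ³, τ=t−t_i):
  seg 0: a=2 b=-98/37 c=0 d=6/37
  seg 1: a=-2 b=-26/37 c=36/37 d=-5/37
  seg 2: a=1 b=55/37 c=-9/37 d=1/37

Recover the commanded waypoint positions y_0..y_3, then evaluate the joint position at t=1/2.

y_0 = S_0(0) = a_0 = 2
y_1 = S_1(0) = a_1 = -2
y_2 = S_2(0) = a_2 = 1
y_3 = S_2(3) = 4
t_q=1/2 is in segment 0 (τ=1/2); S_0(τ)=103/148

y_0=2 y_1=-2 y_2=1 y_3=4
S(1/2) = 103/148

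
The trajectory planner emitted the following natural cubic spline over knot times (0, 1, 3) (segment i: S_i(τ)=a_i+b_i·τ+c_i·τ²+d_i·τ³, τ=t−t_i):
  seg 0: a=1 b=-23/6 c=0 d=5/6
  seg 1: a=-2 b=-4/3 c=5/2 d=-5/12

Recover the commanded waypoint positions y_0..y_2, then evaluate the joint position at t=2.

y_0 = S_0(0) = a_0 = 1
y_1 = S_1(0) = a_1 = -2
y_2 = S_1(2) = 2
t_q=2 is in segment 1 (τ=1); S_1(τ)=-5/4

y_0=1 y_1=-2 y_2=2
S(2) = -5/4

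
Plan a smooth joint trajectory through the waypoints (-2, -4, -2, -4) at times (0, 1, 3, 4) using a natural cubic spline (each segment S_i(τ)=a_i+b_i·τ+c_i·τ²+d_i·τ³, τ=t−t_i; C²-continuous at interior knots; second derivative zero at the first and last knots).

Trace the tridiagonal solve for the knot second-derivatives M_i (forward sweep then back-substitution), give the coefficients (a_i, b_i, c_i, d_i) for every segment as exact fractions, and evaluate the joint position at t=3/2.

Δ: Δ0=-2, Δ1=1, Δ2=-2
row 1: diag=6, rhs=18; c'=1/3, d'=3
row 2: denom=6−2·1/3=16/3; d'=(-18−2·3)/(16/3)=-9/2
back: M2=-9/2
back: M1=3−1/3·-9/2=9/2
M: M0=0, M1=9/2, M2=-9/2, M3=0
seg 0: a=-2, c=M0/2=0, d=(M1−M0)/(6·1)=3/4, b=Δ0−h0·(2M0+M1)/6=-11/4
seg 1: a=-4, c=M1/2=9/4, d=(M2−M1)/(6·2)=-3/4, b=Δ1−h1·(2M1+M2)/6=-1/2
seg 2: a=-2, c=M2/2=-9/4, d=(M3−M2)/(6·1)=3/4, b=Δ2−h2·(2M2+M3)/6=-1/2
t_q=3/2 → seg 1, τ=1/2; S=-4+-1/2·τ+9/4·τ²+-3/4·τ³=-121/32

  seg 0: a=-2 b=-11/4 c=0 d=3/4
  seg 1: a=-4 b=-1/2 c=9/4 d=-3/4
  seg 2: a=-2 b=-1/2 c=-9/4 d=3/4
S(3/2) = -121/32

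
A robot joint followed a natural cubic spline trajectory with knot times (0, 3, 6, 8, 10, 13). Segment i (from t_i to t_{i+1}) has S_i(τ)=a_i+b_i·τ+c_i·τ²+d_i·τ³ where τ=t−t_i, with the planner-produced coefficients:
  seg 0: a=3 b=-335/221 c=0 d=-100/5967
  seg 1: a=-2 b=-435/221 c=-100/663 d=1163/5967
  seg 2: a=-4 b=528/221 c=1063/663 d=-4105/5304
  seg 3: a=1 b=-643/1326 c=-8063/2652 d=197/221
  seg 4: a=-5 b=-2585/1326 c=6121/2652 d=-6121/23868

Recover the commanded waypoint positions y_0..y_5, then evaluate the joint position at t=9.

y_0 = S_0(0) = a_0 = 3
y_1 = S_1(0) = a_1 = -2
y_2 = S_2(0) = a_2 = -4
y_3 = S_3(0) = a_3 = 1
y_4 = S_4(0) = a_4 = -5
y_5 = S_4(3) = 3
t_q=9 is in segment 3 (τ=1); S_3(τ)=-4333/2652

y_0=3 y_1=-2 y_2=-4 y_3=1 y_4=-5 y_5=3
S(9) = -4333/2652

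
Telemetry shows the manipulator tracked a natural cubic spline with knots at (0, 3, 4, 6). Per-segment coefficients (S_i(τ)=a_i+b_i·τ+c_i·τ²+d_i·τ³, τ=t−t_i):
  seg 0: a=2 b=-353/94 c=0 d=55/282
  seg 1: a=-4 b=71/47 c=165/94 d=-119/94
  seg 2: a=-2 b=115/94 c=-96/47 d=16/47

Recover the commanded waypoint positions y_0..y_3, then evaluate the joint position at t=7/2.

y_0=2 y_1=-4 y_2=-2 y_3=-5
S(7/2) = -2229/752

y_0 = S_0(0) = a_0 = 2
y_1 = S_1(0) = a_1 = -4
y_2 = S_2(0) = a_2 = -2
y_3 = S_2(2) = -5
t_q=7/2 is in segment 1 (τ=1/2); S_1(τ)=-2229/752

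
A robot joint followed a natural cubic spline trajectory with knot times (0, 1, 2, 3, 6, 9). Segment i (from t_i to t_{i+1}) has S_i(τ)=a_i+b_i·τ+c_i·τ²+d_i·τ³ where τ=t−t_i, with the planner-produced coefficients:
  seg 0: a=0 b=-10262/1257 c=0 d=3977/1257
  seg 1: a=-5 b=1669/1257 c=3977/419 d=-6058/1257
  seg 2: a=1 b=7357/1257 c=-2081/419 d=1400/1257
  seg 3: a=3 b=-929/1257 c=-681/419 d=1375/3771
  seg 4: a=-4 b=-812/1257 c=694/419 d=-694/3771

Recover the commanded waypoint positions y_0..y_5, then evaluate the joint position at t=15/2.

y_0 = S_0(0) = a_0 = 0
y_1 = S_1(0) = a_1 = -5
y_2 = S_2(0) = a_2 = 1
y_3 = S_3(0) = a_3 = 3
y_4 = S_4(0) = a_4 = -4
y_5 = S_4(3) = 4
t_q=15/2 is in segment 4 (τ=3/2); S_4(τ)=-3123/1676

y_0=0 y_1=-5 y_2=1 y_3=3 y_4=-4 y_5=4
S(15/2) = -3123/1676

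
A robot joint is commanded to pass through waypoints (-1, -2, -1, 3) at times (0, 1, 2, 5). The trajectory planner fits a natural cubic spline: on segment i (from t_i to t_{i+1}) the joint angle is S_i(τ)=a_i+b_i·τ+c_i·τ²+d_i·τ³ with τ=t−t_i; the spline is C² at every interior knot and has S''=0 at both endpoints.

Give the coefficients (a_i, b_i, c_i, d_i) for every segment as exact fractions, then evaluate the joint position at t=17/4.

Δ: Δ0=-1, Δ1=1, Δ2=4/3
row 1: diag=4, rhs=12; c'=1/4, d'=3
row 2: denom=8−1·1/4=31/4; d'=(2−1·3)/(31/4)=-4/31
back: M2=-4/31
back: M1=3−1/4·-4/31=94/31
M: M0=0, M1=94/31, M2=-4/31, M3=0
seg 0: a=-1, c=M0/2=0, d=(M1−M0)/(6·1)=47/93, b=Δ0−h0·(2M0+M1)/6=-140/93
seg 1: a=-2, c=M1/2=47/31, d=(M2−M1)/(6·1)=-49/93, b=Δ1−h1·(2M1+M2)/6=1/93
seg 2: a=-1, c=M2/2=-2/31, d=(M3−M2)/(6·3)=2/279, b=Δ2−h2·(2M2+M3)/6=136/93
t_q=17/4 → seg 2, τ=9/4; S=-1+136/93·τ+-2/31·τ²+2/279·τ³=2029/992

  seg 0: a=-1 b=-140/93 c=0 d=47/93
  seg 1: a=-2 b=1/93 c=47/31 d=-49/93
  seg 2: a=-1 b=136/93 c=-2/31 d=2/279
S(17/4) = 2029/992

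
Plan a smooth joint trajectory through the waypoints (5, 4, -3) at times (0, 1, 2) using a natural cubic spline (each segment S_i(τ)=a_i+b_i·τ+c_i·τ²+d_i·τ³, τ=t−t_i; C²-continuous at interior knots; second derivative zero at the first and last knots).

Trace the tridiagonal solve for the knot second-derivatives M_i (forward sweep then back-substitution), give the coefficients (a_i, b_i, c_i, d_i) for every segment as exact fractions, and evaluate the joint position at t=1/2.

Δ: Δ0=-1, Δ1=-7
row 1: diag=4, rhs=-36; c'=1/4, d'=-9
back: M1=-9
M: M0=0, M1=-9, M2=0
seg 0: a=5, c=M0/2=0, d=(M1−M0)/(6·1)=-3/2, b=Δ0−h0·(2M0+M1)/6=1/2
seg 1: a=4, c=M1/2=-9/2, d=(M2−M1)/(6·1)=3/2, b=Δ1−h1·(2M1+M2)/6=-4
t_q=1/2 → seg 0, τ=1/2; S=5+1/2·τ+0·τ²+-3/2·τ³=81/16

  seg 0: a=5 b=1/2 c=0 d=-3/2
  seg 1: a=4 b=-4 c=-9/2 d=3/2
S(1/2) = 81/16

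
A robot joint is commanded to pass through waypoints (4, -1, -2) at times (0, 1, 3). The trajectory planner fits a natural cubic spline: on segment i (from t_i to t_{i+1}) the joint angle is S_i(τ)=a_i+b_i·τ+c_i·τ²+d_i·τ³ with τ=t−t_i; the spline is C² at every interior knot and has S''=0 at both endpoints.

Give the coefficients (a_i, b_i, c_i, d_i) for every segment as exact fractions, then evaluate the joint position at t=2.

Δ: Δ0=-5, Δ1=-1/2
row 1: diag=6, rhs=27; c'=1/3, d'=9/2
back: M1=9/2
M: M0=0, M1=9/2, M2=0
seg 0: a=4, c=M0/2=0, d=(M1−M0)/(6·1)=3/4, b=Δ0−h0·(2M0+M1)/6=-23/4
seg 1: a=-1, c=M1/2=9/4, d=(M2−M1)/(6·2)=-3/8, b=Δ1−h1·(2M1+M2)/6=-7/2
t_q=2 → seg 1, τ=1; S=-1+-7/2·τ+9/4·τ²+-3/8·τ³=-21/8

  seg 0: a=4 b=-23/4 c=0 d=3/4
  seg 1: a=-1 b=-7/2 c=9/4 d=-3/8
S(2) = -21/8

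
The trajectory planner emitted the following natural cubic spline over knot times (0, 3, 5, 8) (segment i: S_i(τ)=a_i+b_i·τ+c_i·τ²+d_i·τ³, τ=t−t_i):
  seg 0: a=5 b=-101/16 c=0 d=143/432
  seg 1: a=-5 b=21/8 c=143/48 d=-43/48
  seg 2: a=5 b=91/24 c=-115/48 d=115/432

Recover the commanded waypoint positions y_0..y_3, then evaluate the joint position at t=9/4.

y_0 = S_0(0) = a_0 = 5
y_1 = S_1(0) = a_1 = -5
y_2 = S_2(0) = a_2 = 5
y_3 = S_2(3) = 2
t_q=9/4 is in segment 0 (τ=9/4); S_0(τ)=-5563/1024

y_0=5 y_1=-5 y_2=5 y_3=2
S(9/4) = -5563/1024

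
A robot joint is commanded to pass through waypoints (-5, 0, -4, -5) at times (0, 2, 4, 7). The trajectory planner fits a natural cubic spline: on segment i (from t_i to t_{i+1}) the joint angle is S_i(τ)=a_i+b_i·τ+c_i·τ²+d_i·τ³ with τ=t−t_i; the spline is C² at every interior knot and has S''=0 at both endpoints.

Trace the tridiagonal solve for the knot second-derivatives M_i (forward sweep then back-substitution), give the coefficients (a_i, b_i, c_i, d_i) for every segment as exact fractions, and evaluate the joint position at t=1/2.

  seg 0: a=-5 b=215/57 c=0 d=-145/456
  seg 1: a=0 b=-5/114 c=-145/76 d=53/114
  seg 2: a=-4 b=-239/114 c=67/76 d=-67/684
S(1/2) = -3835/1216

Δ: Δ0=5/2, Δ1=-2, Δ2=-1/3
row 1: diag=8, rhs=-27; c'=1/4, d'=-27/8
row 2: denom=10−2·1/4=19/2; d'=(10−2·-27/8)/(19/2)=67/38
back: M2=67/38
back: M1=-27/8−1/4·67/38=-145/38
M: M0=0, M1=-145/38, M2=67/38, M3=0
seg 0: a=-5, c=M0/2=0, d=(M1−M0)/(6·2)=-145/456, b=Δ0−h0·(2M0+M1)/6=215/57
seg 1: a=0, c=M1/2=-145/76, d=(M2−M1)/(6·2)=53/114, b=Δ1−h1·(2M1+M2)/6=-5/114
seg 2: a=-4, c=M2/2=67/76, d=(M3−M2)/(6·3)=-67/684, b=Δ2−h2·(2M2+M3)/6=-239/114
t_q=1/2 → seg 0, τ=1/2; S=-5+215/57·τ+0·τ²+-145/456·τ³=-3835/1216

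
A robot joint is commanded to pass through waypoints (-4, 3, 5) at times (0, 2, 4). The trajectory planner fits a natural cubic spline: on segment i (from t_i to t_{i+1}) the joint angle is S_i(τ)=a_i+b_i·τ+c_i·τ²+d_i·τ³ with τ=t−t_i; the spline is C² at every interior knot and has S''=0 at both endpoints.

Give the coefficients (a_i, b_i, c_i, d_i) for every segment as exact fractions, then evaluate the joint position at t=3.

  seg 0: a=-4 b=33/8 c=0 d=-5/32
  seg 1: a=3 b=9/4 c=-15/16 d=5/32
S(3) = 143/32

Δ: Δ0=7/2, Δ1=1
row 1: diag=8, rhs=-15; c'=1/4, d'=-15/8
back: M1=-15/8
M: M0=0, M1=-15/8, M2=0
seg 0: a=-4, c=M0/2=0, d=(M1−M0)/(6·2)=-5/32, b=Δ0−h0·(2M0+M1)/6=33/8
seg 1: a=3, c=M1/2=-15/16, d=(M2−M1)/(6·2)=5/32, b=Δ1−h1·(2M1+M2)/6=9/4
t_q=3 → seg 1, τ=1; S=3+9/4·τ+-15/16·τ²+5/32·τ³=143/32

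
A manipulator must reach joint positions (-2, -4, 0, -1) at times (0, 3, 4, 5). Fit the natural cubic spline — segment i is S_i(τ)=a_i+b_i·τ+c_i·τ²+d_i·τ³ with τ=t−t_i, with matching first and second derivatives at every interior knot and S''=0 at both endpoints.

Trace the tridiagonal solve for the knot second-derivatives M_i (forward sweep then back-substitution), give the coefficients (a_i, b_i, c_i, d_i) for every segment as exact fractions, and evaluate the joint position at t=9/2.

  seg 0: a=-2 b=-275/93 c=0 d=71/279
  seg 1: a=-4 b=364/93 c=71/31 d=-205/93
  seg 2: a=0 b=175/93 c=-134/31 d=134/93
S(9/2) = 5/124

Δ: Δ0=-2/3, Δ1=4, Δ2=-1
row 1: diag=8, rhs=28; c'=1/8, d'=7/2
row 2: denom=4−1·1/8=31/8; d'=(-30−1·7/2)/(31/8)=-268/31
back: M2=-268/31
back: M1=7/2−1/8·-268/31=142/31
M: M0=0, M1=142/31, M2=-268/31, M3=0
seg 0: a=-2, c=M0/2=0, d=(M1−M0)/(6·3)=71/279, b=Δ0−h0·(2M0+M1)/6=-275/93
seg 1: a=-4, c=M1/2=71/31, d=(M2−M1)/(6·1)=-205/93, b=Δ1−h1·(2M1+M2)/6=364/93
seg 2: a=0, c=M2/2=-134/31, d=(M3−M2)/(6·1)=134/93, b=Δ2−h2·(2M2+M3)/6=175/93
t_q=9/2 → seg 2, τ=1/2; S=0+175/93·τ+-134/31·τ²+134/93·τ³=5/124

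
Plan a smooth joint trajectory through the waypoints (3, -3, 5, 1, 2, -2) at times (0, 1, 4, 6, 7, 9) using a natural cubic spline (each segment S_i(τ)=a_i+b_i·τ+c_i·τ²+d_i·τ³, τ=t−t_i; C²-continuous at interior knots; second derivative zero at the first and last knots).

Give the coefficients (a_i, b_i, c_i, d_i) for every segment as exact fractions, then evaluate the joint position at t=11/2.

Δ: Δ0=-6, Δ1=8/3, Δ2=-2, Δ3=1, Δ4=-2
row 1: diag=8, rhs=52; c'=3/8, d'=13/2
row 2: denom=10−3·3/8=71/8; d'=(-28−3·13/2)/(71/8)=-380/71
row 3: denom=6−2·16/71=394/71; d'=(18−2·-380/71)/(394/71)=1019/197
row 4: denom=6−1·71/394=2293/394; d'=(-18−1·1019/197)/(2293/394)=-9130/2293
back: M4=-9130/2293
back: M3=1019/197−71/394·-9130/2293=13506/2293
back: M2=-380/71−16/71·13506/2293=-15316/2293
back: M1=13/2−3/8·-15316/2293=20648/2293
M: M0=0, M1=20648/2293, M2=-15316/2293, M3=13506/2293, M4=-9130/2293, M5=0
seg 0: a=3, c=M0/2=0, d=(M1−M0)/(6·1)=10324/6879, b=Δ0−h0·(2M0+M1)/6=-51598/6879
seg 1: a=-3, c=M1/2=10324/2293, d=(M2−M1)/(6·3)=-1998/2293, b=Δ1−h1·(2M1+M2)/6=-20626/6879
seg 2: a=5, c=M2/2=-7658/2293, d=(M3−M2)/(6·2)=14411/13758, b=Δ2−h2·(2M2+M3)/6=3368/6879
seg 3: a=1, c=M3/2=6753/2293, d=(M4−M3)/(6·1)=-11318/6879, b=Δ3−h3·(2M3+M4)/6=-2062/6879
seg 4: a=2, c=M4/2=-4565/2293, d=(M5−M4)/(6·2)=4565/13758, b=Δ4−h4·(2M4+M5)/6=4502/6879
t_q=11/2 → seg 2, τ=3/2; S=5+3368/6879·τ+-7658/2293·τ²+14411/13758·τ³=64395/36688

  seg 0: a=3 b=-51598/6879 c=0 d=10324/6879
  seg 1: a=-3 b=-20626/6879 c=10324/2293 d=-1998/2293
  seg 2: a=5 b=3368/6879 c=-7658/2293 d=14411/13758
  seg 3: a=1 b=-2062/6879 c=6753/2293 d=-11318/6879
  seg 4: a=2 b=4502/6879 c=-4565/2293 d=4565/13758
S(11/2) = 64395/36688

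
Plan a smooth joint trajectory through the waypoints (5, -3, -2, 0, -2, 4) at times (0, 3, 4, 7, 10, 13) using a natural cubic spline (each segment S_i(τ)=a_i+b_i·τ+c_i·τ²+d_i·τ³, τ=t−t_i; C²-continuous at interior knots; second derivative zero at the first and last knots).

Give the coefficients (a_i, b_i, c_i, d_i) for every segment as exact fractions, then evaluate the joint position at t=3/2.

  seg 0: a=5 b=-3443/849 c=0 d=131/849
  seg 1: a=-3 b=94/849 c=393/283 d=-424/849
  seg 2: a=-2 b=1180/849 c=-31/283 d=-335/7641
  seg 3: a=0 b=-383/849 c=-428/849 d=367/2547
  seg 4: a=-2 b=352/849 c=673/849 d=-673/7641
S(3/2) = -1273/2264

Δ: Δ0=-8/3, Δ1=1, Δ2=2/3, Δ3=-2/3, Δ4=2
row 1: diag=8, rhs=22; c'=1/8, d'=11/4
row 2: denom=8−1·1/8=63/8; d'=(-2−1·11/4)/(63/8)=-38/63
row 3: denom=12−3·8/21=76/7; d'=(-8−3·-38/63)/(76/7)=-65/114
row 4: denom=12−3·21/76=849/76; d'=(16−3·-65/114)/(849/76)=1346/849
back: M4=1346/849
back: M3=-65/114−21/76·1346/849=-856/849
back: M2=-38/63−8/21·-856/849=-62/283
back: M1=11/4−1/8·-62/283=786/283
M: M0=0, M1=786/283, M2=-62/283, M3=-856/849, M4=1346/849, M5=0
seg 0: a=5, c=M0/2=0, d=(M1−M0)/(6·3)=131/849, b=Δ0−h0·(2M0+M1)/6=-3443/849
seg 1: a=-3, c=M1/2=393/283, d=(M2−M1)/(6·1)=-424/849, b=Δ1−h1·(2M1+M2)/6=94/849
seg 2: a=-2, c=M2/2=-31/283, d=(M3−M2)/(6·3)=-335/7641, b=Δ2−h2·(2M2+M3)/6=1180/849
seg 3: a=0, c=M3/2=-428/849, d=(M4−M3)/(6·3)=367/2547, b=Δ3−h3·(2M3+M4)/6=-383/849
seg 4: a=-2, c=M4/2=673/849, d=(M5−M4)/(6·3)=-673/7641, b=Δ4−h4·(2M4+M5)/6=352/849
t_q=3/2 → seg 0, τ=3/2; S=5+-3443/849·τ+0·τ²+131/849·τ³=-1273/2264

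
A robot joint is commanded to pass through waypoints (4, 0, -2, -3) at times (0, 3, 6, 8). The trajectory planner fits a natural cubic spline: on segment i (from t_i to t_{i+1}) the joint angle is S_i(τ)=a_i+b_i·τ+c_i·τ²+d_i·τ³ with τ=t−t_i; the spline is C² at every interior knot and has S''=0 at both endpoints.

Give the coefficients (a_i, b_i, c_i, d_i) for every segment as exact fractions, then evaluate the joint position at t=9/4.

Δ: Δ0=-4/3, Δ1=-2/3, Δ2=-1/2
row 1: diag=12, rhs=4; c'=1/4, d'=1/3
row 2: denom=10−3·1/4=37/4; d'=(1−3·1/3)/(37/4)=0
back: M2=0
back: M1=1/3−1/4·0=1/3
M: M0=0, M1=1/3, M2=0, M3=0
seg 0: a=4, c=M0/2=0, d=(M1−M0)/(6·3)=1/54, b=Δ0−h0·(2M0+M1)/6=-3/2
seg 1: a=0, c=M1/2=1/6, d=(M2−M1)/(6·3)=-1/54, b=Δ1−h1·(2M1+M2)/6=-1
seg 2: a=-2, c=M2/2=0, d=(M3−M2)/(6·2)=0, b=Δ2−h2·(2M2+M3)/6=-1/2
t_q=9/4 → seg 0, τ=9/4; S=4+-3/2·τ+0·τ²+1/54·τ³=107/128

  seg 0: a=4 b=-3/2 c=0 d=1/54
  seg 1: a=0 b=-1 c=1/6 d=-1/54
  seg 2: a=-2 b=-1/2 c=0 d=0
S(9/4) = 107/128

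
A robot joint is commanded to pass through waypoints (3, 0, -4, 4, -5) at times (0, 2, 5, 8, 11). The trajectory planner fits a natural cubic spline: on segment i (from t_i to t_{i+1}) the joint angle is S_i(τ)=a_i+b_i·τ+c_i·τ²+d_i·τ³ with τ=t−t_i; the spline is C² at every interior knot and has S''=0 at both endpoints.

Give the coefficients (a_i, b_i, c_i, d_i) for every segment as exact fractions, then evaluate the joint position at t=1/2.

  seg 0: a=3 b=-11/9 c=0 d=-5/72
  seg 1: a=0 b=-37/18 c=-5/12 d=71/324
  seg 2: a=-4 b=49/36 c=14/9 d=-121/324
  seg 3: a=4 b=11/18 c=-65/36 d=65/324
S(1/2) = 457/192

Δ: Δ0=-3/2, Δ1=-4/3, Δ2=8/3, Δ3=-3
row 1: diag=10, rhs=1; c'=3/10, d'=1/10
row 2: denom=12−3·3/10=111/10; d'=(24−3·1/10)/(111/10)=79/37
row 3: denom=12−3·10/37=414/37; d'=(-34−3·79/37)/(414/37)=-65/18
back: M3=-65/18
back: M2=79/37−10/37·-65/18=28/9
back: M1=1/10−3/10·28/9=-5/6
M: M0=0, M1=-5/6, M2=28/9, M3=-65/18, M4=0
seg 0: a=3, c=M0/2=0, d=(M1−M0)/(6·2)=-5/72, b=Δ0−h0·(2M0+M1)/6=-11/9
seg 1: a=0, c=M1/2=-5/12, d=(M2−M1)/(6·3)=71/324, b=Δ1−h1·(2M1+M2)/6=-37/18
seg 2: a=-4, c=M2/2=14/9, d=(M3−M2)/(6·3)=-121/324, b=Δ2−h2·(2M2+M3)/6=49/36
seg 3: a=4, c=M3/2=-65/36, d=(M4−M3)/(6·3)=65/324, b=Δ3−h3·(2M3+M4)/6=11/18
t_q=1/2 → seg 0, τ=1/2; S=3+-11/9·τ+0·τ²+-5/72·τ³=457/192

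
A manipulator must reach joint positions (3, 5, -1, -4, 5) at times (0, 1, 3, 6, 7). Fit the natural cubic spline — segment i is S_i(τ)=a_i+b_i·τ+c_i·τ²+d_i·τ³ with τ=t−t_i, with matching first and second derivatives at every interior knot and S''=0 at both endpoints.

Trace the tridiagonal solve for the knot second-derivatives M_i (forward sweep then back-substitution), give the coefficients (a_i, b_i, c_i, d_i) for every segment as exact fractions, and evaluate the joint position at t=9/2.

  seg 0: a=3 b=1115/394 c=0 d=-327/394
  seg 1: a=5 b=67/197 c=-981/394 d=323/788
  seg 2: a=-1 b=-926/197 c=-6/197 d=83/197
  seg 3: a=-4 b=1279/197 c=741/197 d=-247/197
S(9/2) = -10555/1576

Δ: Δ0=2, Δ1=-3, Δ2=-1, Δ3=9
row 1: diag=6, rhs=-30; c'=1/3, d'=-5
row 2: denom=10−2·1/3=28/3; d'=(12−2·-5)/(28/3)=33/14
row 3: denom=8−3·9/28=197/28; d'=(60−3·33/14)/(197/28)=1482/197
back: M3=1482/197
back: M2=33/14−9/28·1482/197=-12/197
back: M1=-5−1/3·-12/197=-981/197
M: M0=0, M1=-981/197, M2=-12/197, M3=1482/197, M4=0
seg 0: a=3, c=M0/2=0, d=(M1−M0)/(6·1)=-327/394, b=Δ0−h0·(2M0+M1)/6=1115/394
seg 1: a=5, c=M1/2=-981/394, d=(M2−M1)/(6·2)=323/788, b=Δ1−h1·(2M1+M2)/6=67/197
seg 2: a=-1, c=M2/2=-6/197, d=(M3−M2)/(6·3)=83/197, b=Δ2−h2·(2M2+M3)/6=-926/197
seg 3: a=-4, c=M3/2=741/197, d=(M4−M3)/(6·1)=-247/197, b=Δ3−h3·(2M3+M4)/6=1279/197
t_q=9/2 → seg 2, τ=3/2; S=-1+-926/197·τ+-6/197·τ²+83/197·τ³=-10555/1576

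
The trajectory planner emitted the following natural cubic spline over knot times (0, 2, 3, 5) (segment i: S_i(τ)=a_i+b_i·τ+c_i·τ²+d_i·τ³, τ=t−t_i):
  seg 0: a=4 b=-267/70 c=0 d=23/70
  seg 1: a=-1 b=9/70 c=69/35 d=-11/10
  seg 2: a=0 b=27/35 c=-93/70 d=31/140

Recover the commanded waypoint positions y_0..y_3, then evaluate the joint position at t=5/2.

y_0=4 y_1=-1 y_2=0 y_3=-2
S(5/2) = -65/112

y_0 = S_0(0) = a_0 = 4
y_1 = S_1(0) = a_1 = -1
y_2 = S_2(0) = a_2 = 0
y_3 = S_2(2) = -2
t_q=5/2 is in segment 1 (τ=1/2); S_1(τ)=-65/112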